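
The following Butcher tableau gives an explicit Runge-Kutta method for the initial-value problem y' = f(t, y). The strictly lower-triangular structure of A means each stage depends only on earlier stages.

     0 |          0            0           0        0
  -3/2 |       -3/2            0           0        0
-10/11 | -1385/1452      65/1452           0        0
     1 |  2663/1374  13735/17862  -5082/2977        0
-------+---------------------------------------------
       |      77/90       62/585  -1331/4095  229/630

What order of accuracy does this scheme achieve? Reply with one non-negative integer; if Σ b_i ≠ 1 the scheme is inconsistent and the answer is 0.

b = (77/90, 62/585, -1331/4095, 229/630)
c = (0, -3/2, -10/11, 1)
Ac = (0, 0, -65/968, 365/916)
Σ b_i: 77/90·1 + 62/585·1 + (-1331/4095)·1 + 229/630·1 = 1 ✓
b·c: 62/585·(-3/2) + (-1331/4095)·(-10/11) + 229/630·1 = 1/2 ✓
b·c²: 62/585·9/4 + (-1331/4095)·100/121 + 229/630·1 = 1/3 ✓
b·Ac: (-1331/4095)·(-65/968) + 229/630·365/916 = 1/6 ✓
b·c³: 62/585·(-27/8) + (-1331/4095)·(-1000/1331) + 229/630·1 = 1/4 ✓
b·(c∘Ac): (-1331/4095)·325/5324 + 229/630·365/916 = 1/8 ✓
b·Ac²: (-1331/4095)·195/1936 + 229/630·585/1832 = 1/12 ✓
b·A²c: 229/630·105/916 = 1/24 ✓; 4 stages ⇒ order 4.

4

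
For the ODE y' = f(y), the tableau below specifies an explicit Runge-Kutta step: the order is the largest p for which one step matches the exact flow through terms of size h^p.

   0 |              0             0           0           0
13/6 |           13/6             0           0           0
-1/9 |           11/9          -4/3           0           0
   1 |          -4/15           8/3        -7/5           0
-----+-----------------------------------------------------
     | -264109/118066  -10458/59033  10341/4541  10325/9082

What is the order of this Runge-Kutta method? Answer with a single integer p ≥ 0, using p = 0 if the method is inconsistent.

b = (-264109/118066, -10458/59033, 10341/4541, 10325/9082)
c = (0, 13/6, -1/9, 1)
Ac = (0, 0, -26/9, 89/15)
Σ b_i: (-264109/118066)·1 + (-10458/59033)·1 + 10341/4541·1 + 10325/9082·1 = 1 ✓
b·c: (-10458/59033)·13/6 + 10341/4541·(-1/9) + 10325/9082·1 = 1/2 ✓
b·c²: (-10458/59033)·169/36 + 10341/4541·1/81 + 10325/9082·1 = 1/3 ✓
b·Ac: 10341/4541·(-26/9) + 10325/9082·89/15 = 1/6 ✓
b·c³: (-10458/59033)·2197/216 + 10341/4541·(-1/729) + 10325/9082·1 = -327683/490428 ≠ 1/4 ⇒ order 3.
b·(c∘Ac): 10341/4541·26/81 + 10325/9082·89/15 = 203701/27246 ≠ 1/8
b·Ac²: 10341/4541·(-169/27) + 10325/9082·5063/405 = -30679/735642 ≠ 1/12
b·A²c: 10325/9082·182/45 = 187915/40869 ≠ 1/24

3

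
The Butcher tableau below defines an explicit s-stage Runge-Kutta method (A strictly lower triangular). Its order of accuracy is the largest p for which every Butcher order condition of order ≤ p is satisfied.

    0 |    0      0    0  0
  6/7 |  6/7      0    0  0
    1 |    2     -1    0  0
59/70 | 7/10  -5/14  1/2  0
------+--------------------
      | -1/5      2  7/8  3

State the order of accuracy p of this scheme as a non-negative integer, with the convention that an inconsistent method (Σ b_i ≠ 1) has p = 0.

b = (-1/5, 2, 7/8, 3)
c = (0, 6/7, 1, 59/70)
Ac = (0, 0, -6/7, 19/98)
Σ b_i: (-1/5)·1 + 2·1 + 7/8·1 + 3·1 = 227/40 ≠ 1 ⇒ order 0.

0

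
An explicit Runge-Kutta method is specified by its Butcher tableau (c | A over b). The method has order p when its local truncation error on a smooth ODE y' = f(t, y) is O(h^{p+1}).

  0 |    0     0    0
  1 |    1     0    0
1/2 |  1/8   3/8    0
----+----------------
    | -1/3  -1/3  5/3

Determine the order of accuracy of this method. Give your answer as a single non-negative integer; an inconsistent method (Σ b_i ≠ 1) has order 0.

2

b = (-1/3, -1/3, 5/3)
c = (0, 1, 1/2)
Ac = (0, 0, 3/8)
Σ b_i: (-1/3)·1 + (-1/3)·1 + 5/3·1 = 1 ✓
b·c: (-1/3)·1 + 5/3·1/2 = 1/2 ✓
b·c²: (-1/3)·1 + 5/3·1/4 = 1/12 ≠ 1/3 ⇒ order 2.
b·Ac: 5/3·3/8 = 5/8 ≠ 1/6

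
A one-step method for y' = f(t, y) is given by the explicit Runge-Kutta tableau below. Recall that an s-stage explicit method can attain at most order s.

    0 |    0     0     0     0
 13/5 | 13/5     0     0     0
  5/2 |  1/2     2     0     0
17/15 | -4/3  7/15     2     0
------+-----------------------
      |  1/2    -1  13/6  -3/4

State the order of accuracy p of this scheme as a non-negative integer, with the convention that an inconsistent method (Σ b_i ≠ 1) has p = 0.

b = (1/2, -1, 13/6, -3/4)
c = (0, 13/5, 5/2, 17/15)
Ac = (0, 0, 26/5, 466/75)
Σ b_i: 1/2·1 + (-1)·1 + 13/6·1 + (-3/4)·1 = 11/12 ≠ 1 ⇒ order 0.

0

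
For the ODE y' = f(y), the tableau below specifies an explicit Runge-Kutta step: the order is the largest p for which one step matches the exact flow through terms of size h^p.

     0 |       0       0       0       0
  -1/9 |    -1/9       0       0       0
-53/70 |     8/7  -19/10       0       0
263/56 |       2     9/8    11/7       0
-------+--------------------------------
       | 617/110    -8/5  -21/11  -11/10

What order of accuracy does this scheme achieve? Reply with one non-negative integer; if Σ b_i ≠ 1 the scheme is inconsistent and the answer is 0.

1

b = (617/110, -8/5, -21/11, -11/10)
c = (0, -1/9, -53/70, 263/56)
Ac = (0, 0, 19/90, -2577/1960)
Σ b_i: 617/110·1 + (-8/5)·1 + (-21/11)·1 + (-11/10)·1 = 1 ✓
b·c: (-8/5)·(-1/9) + (-21/11)·(-53/70) + (-11/10)·263/56 = -39283/11088 ≠ 1/2 ⇒ order 1.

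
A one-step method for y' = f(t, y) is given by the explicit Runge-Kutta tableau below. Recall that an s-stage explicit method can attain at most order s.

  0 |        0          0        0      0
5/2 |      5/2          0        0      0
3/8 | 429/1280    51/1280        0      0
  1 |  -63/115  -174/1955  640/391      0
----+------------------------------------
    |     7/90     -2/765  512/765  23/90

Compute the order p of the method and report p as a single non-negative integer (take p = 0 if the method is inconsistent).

b = (7/90, -2/765, 512/765, 23/90)
c = (0, 5/2, 3/8, 1)
Ac = (0, 0, 51/512, 9/23)
Σ b_i: 7/90·1 + (-2/765)·1 + 512/765·1 + 23/90·1 = 1 ✓
b·c: (-2/765)·5/2 + 512/765·3/8 + 23/90·1 = 1/2 ✓
b·c²: (-2/765)·25/4 + 512/765·9/64 + 23/90·1 = 1/3 ✓
b·Ac: 512/765·51/512 + 23/90·9/23 = 1/6 ✓
b·c³: (-2/765)·125/8 + 512/765·27/512 + 23/90·1 = 1/4 ✓
b·(c∘Ac): 512/765·153/4096 + 23/90·9/23 = 1/8 ✓
b·Ac²: 512/765·255/1024 + 23/90·(-15/46) = 1/12 ✓
b·A²c: 23/90·15/92 = 1/24 ✓; 4 stages ⇒ order 4.

4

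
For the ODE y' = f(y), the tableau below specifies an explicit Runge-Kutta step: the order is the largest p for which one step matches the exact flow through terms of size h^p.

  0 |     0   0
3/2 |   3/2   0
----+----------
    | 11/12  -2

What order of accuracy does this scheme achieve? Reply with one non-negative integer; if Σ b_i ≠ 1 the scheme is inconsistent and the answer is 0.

0

b = (11/12, -2)
c = (0, 3/2)
Σ b_i: 11/12·1 + (-2)·1 = -13/12 ≠ 1 ⇒ order 0.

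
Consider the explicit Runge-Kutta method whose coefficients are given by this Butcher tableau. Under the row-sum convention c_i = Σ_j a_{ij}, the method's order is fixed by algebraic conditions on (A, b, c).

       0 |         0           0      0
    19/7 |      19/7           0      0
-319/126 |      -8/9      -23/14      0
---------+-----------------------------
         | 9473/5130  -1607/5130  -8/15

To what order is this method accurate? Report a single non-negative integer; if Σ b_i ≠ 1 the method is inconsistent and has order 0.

2

b = (9473/5130, -1607/5130, -8/15)
c = (0, 19/7, -319/126)
Ac = (0, 0, -437/98)
Σ b_i: 9473/5130·1 + (-1607/5130)·1 + (-8/15)·1 = 1 ✓
b·c: (-1607/5130)·19/7 + (-8/15)·(-319/126) = 1/2 ✓
b·c²: (-1607/5130)·361/49 + (-8/15)·101761/15876 = -681841/119070 ≠ 1/3 ⇒ order 2.
b·Ac: (-8/15)·(-437/98) = 1748/735 ≠ 1/6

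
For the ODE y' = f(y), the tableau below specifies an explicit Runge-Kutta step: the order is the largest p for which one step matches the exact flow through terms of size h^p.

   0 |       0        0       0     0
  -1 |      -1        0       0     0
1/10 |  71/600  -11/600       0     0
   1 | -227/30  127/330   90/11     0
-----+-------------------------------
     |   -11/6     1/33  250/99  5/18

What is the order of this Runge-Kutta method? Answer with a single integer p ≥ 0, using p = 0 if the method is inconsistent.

b = (-11/6, 1/33, 250/99, 5/18)
c = (0, -1, 1/10, 1)
Ac = (0, 0, 11/600, 13/30)
Σ b_i: (-11/6)·1 + 1/33·1 + 250/99·1 + 5/18·1 = 1 ✓
b·c: 1/33·(-1) + 250/99·1/10 + 5/18·1 = 1/2 ✓
b·c²: 1/33·1 + 250/99·1/100 + 5/18·1 = 1/3 ✓
b·Ac: 250/99·11/600 + 5/18·13/30 = 1/6 ✓
b·c³: 1/33·(-1) + 250/99·1/1000 + 5/18·1 = 1/4 ✓
b·(c∘Ac): 250/99·11/6000 + 5/18·13/30 = 1/8 ✓
b·Ac²: 250/99·(-11/600) + 5/18·7/15 = 1/12 ✓
b·A²c: 5/18·3/20 = 1/24 ✓; 4 stages ⇒ order 4.

4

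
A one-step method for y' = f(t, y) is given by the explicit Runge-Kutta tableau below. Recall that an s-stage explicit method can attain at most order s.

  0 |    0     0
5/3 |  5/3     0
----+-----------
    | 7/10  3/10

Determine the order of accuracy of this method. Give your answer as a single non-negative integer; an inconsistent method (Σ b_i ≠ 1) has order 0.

2

b = (7/10, 3/10)
c = (0, 5/3)
Σ b_i: 7/10·1 + 3/10·1 = 1 ✓
b·c: 3/10·5/3 = 1/2 ✓; 2 stages ⇒ order 2.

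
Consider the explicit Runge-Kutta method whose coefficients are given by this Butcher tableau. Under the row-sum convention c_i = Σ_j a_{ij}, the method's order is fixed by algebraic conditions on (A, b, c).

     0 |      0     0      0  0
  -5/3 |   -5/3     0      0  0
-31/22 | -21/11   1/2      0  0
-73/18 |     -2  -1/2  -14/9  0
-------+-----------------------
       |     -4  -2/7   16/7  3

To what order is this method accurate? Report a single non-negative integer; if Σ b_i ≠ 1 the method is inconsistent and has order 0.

1

b = (-4, -2/7, 16/7, 3)
c = (0, -5/3, -31/22, -73/18)
Ac = (0, 0, -5/6, 599/198)
Σ b_i: (-4)·1 + (-2/7)·1 + 16/7·1 + 3·1 = 1 ✓
b·c: (-2/7)·(-5/3) + 16/7·(-31/22) + 3·(-73/18) = -6889/462 ≠ 1/2 ⇒ order 1.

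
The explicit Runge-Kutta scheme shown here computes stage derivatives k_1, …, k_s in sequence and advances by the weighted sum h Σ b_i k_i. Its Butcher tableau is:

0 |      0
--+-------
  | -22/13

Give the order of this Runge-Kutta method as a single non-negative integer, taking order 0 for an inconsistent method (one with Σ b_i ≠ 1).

0

b = (-22/13)
c = (0)
Σ b_i: (-22/13)·1 = -22/13 ≠ 1 ⇒ order 0.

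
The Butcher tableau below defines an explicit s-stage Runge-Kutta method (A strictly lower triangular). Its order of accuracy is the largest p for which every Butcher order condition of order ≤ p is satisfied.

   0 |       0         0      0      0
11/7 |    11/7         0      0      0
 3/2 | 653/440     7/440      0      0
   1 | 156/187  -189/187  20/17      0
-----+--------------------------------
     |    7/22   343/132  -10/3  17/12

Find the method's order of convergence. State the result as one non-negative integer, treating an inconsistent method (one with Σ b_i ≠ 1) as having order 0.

4

b = (7/22, 343/132, -10/3, 17/12)
c = (0, 11/7, 3/2, 1)
Ac = (0, 0, 1/40, 3/17)
Σ b_i: 7/22·1 + 343/132·1 + (-10/3)·1 + 17/12·1 = 1 ✓
b·c: 343/132·11/7 + (-10/3)·3/2 + 17/12·1 = 1/2 ✓
b·c²: 343/132·121/49 + (-10/3)·9/4 + 17/12·1 = 1/3 ✓
b·Ac: (-10/3)·1/40 + 17/12·3/17 = 1/6 ✓
b·c³: 343/132·1331/343 + (-10/3)·27/8 + 17/12·1 = 1/4 ✓
b·(c∘Ac): (-10/3)·3/80 + 17/12·3/17 = 1/8 ✓
b·Ac²: (-10/3)·11/280 + 17/12·18/119 = 1/12 ✓
b·A²c: 17/12·1/34 = 1/24 ✓; 4 stages ⇒ order 4.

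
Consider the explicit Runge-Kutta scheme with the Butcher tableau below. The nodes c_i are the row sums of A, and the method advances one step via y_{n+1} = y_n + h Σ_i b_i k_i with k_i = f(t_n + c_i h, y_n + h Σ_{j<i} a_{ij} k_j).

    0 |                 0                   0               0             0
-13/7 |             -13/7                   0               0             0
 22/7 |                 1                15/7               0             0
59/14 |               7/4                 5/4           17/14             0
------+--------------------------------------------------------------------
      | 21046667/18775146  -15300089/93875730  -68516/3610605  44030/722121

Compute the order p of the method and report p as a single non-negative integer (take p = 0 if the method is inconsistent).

b = (21046667/18775146, -15300089/93875730, -68516/3610605, 44030/722121)
c = (0, -13/7, 22/7, 59/14)
Ac = (0, 0, -195/49, 293/196)
Σ b_i: 21046667/18775146·1 + (-15300089/93875730)·1 + (-68516/3610605)·1 + 44030/722121·1 = 1 ✓
b·c: (-15300089/93875730)·(-13/7) + (-68516/3610605)·22/7 + 44030/722121·59/14 = 1/2 ✓
b·c²: (-15300089/93875730)·169/49 + (-68516/3610605)·484/49 + 44030/722121·3481/196 = 1/3 ✓
b·Ac: (-68516/3610605)·(-195/49) + 44030/722121·293/196 = 1/6 ✓
b·c³: (-15300089/93875730)·(-2197/343) + (-68516/3610605)·10648/343 + 44030/722121·205379/2744 = 236764667/47178572 ≠ 1/4 ⇒ order 3.
b·(c∘Ac): (-68516/3610605)·(-4290/343) + 44030/722121·17287/2744 = 87960031/141535716 ≠ 1/8
b·Ac²: (-68516/3610605)·2535/343 + 44030/722121·22371/1372 = 2877703/3369898 ≠ 1/12
b·A²c: 44030/722121·(-3315/686) = -3475225/11794643 ≠ 1/24

3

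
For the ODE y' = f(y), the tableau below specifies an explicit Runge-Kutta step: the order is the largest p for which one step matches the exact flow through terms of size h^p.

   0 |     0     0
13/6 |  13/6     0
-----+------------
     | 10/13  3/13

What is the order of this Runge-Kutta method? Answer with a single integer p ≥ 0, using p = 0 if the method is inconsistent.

b = (10/13, 3/13)
c = (0, 13/6)
Σ b_i: 10/13·1 + 3/13·1 = 1 ✓
b·c: 3/13·13/6 = 1/2 ✓; 2 stages ⇒ order 2.

2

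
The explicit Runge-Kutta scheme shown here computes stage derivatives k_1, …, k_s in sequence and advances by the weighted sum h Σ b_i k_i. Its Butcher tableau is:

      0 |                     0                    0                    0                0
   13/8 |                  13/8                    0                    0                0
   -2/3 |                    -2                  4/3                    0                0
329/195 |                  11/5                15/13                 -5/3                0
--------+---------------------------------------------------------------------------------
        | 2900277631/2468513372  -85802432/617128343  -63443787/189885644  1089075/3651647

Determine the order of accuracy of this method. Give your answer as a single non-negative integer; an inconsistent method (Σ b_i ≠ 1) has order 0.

3

b = (2900277631/2468513372, -85802432/617128343, -63443787/189885644, 1089075/3651647)
c = (0, 13/8, -2/3, 329/195)
Ac = (0, 0, 13/6, 215/72)
Σ b_i: 2900277631/2468513372·1 + (-85802432/617128343)·1 + (-63443787/189885644)·1 + 1089075/3651647·1 = 1 ✓
b·c: (-85802432/617128343)·13/8 + (-63443787/189885644)·(-2/3) + 1089075/3651647·329/195 = 1/2 ✓
b·c²: (-85802432/617128343)·169/64 + (-63443787/189885644)·4/9 + 1089075/3651647·108241/38025 = 1/3 ✓
b·Ac: (-63443787/189885644)·13/6 + 1089075/3651647·215/72 = 1/6 ✓
b·c³: (-85802432/617128343)·2197/512 + (-63443787/189885644)·(-8/27) + 1089075/3651647·35611289/7414875 = 207671677169/222166203480 ≠ 1/4 ⇒ order 3.
b·(c∘Ac): (-63443787/189885644)·(-13/9) + 1089075/3651647·14147/2808 = 521942549/262918584 ≠ 1/8
b·Ac²: (-63443787/189885644)·169/48 + 1089075/3651647·3985/1728 = -256913267/525837168 ≠ 1/12
b·A²c: 1089075/3651647·(-65/18) = -23596625/21909882 ≠ 1/24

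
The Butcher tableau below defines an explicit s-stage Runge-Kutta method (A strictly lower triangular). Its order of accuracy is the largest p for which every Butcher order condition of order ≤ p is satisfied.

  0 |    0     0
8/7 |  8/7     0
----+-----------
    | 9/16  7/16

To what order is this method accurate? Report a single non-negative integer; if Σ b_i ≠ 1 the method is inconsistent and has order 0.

2

b = (9/16, 7/16)
c = (0, 8/7)
Σ b_i: 9/16·1 + 7/16·1 = 1 ✓
b·c: 7/16·8/7 = 1/2 ✓; 2 stages ⇒ order 2.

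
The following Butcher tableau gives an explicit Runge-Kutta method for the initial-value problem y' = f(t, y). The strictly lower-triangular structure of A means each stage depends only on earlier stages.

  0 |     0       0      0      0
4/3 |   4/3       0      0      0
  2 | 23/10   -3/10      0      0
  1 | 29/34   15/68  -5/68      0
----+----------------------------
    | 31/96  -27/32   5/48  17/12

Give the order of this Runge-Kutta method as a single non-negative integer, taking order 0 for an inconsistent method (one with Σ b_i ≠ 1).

b = (31/96, -27/32, 5/48, 17/12)
c = (0, 4/3, 2, 1)
Ac = (0, 0, -2/5, 5/34)
Σ b_i: 31/96·1 + (-27/32)·1 + 5/48·1 + 17/12·1 = 1 ✓
b·c: (-27/32)·4/3 + 5/48·2 + 17/12·1 = 1/2 ✓
b·c²: (-27/32)·16/9 + 5/48·4 + 17/12·1 = 1/3 ✓
b·Ac: 5/48·(-2/5) + 17/12·5/34 = 1/6 ✓
b·c³: (-27/32)·64/27 + 5/48·8 + 17/12·1 = 1/4 ✓
b·(c∘Ac): 5/48·(-4/5) + 17/12·5/34 = 1/8 ✓
b·Ac²: 5/48·(-8/15) + 17/12·5/51 = 1/12 ✓
b·A²c: 17/12·1/34 = 1/24 ✓; 4 stages ⇒ order 4.

4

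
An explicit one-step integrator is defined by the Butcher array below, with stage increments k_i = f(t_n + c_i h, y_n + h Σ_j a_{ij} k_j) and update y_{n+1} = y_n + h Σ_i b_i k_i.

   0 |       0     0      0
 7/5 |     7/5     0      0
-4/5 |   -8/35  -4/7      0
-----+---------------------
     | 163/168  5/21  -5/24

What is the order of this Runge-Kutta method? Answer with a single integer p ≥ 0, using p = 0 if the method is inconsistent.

3

b = (163/168, 5/21, -5/24)
c = (0, 7/5, -4/5)
Ac = (0, 0, -4/5)
Σ b_i: 163/168·1 + 5/21·1 + (-5/24)·1 = 1 ✓
b·c: 5/21·7/5 + (-5/24)·(-4/5) = 1/2 ✓
b·c²: 5/21·49/25 + (-5/24)·16/25 = 1/3 ✓
b·Ac: (-5/24)·(-4/5) = 1/6 ✓; 3 stages ⇒ order 3.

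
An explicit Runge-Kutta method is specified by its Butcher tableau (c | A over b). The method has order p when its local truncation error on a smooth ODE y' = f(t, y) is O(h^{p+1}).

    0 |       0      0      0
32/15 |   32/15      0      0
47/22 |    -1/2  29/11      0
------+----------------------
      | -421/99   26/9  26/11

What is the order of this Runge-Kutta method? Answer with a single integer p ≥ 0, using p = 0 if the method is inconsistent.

b = (-421/99, 26/9, 26/11)
c = (0, 32/15, 47/22)
Ac = (0, 0, 928/165)
Σ b_i: (-421/99)·1 + 26/9·1 + 26/11·1 = 1 ✓
b·c: 26/9·32/15 + 26/11·47/22 = 183157/16335 ≠ 1/2 ⇒ order 1.

1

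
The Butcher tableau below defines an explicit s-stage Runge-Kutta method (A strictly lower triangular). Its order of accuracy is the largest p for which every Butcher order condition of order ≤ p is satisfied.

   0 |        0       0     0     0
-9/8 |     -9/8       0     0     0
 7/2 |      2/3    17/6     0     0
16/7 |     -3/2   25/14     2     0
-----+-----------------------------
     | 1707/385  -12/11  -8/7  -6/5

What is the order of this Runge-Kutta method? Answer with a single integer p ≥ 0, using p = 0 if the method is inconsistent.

1

b = (1707/385, -12/11, -8/7, -6/5)
c = (0, -9/8, 7/2, 16/7)
Ac = (0, 0, -51/16, 559/112)
Σ b_i: 1707/385·1 + (-12/11)·1 + (-8/7)·1 + (-6/5)·1 = 1 ✓
b·c: (-12/11)·(-9/8) + (-8/7)·7/2 + (-6/5)·16/7 = -4247/770 ≠ 1/2 ⇒ order 1.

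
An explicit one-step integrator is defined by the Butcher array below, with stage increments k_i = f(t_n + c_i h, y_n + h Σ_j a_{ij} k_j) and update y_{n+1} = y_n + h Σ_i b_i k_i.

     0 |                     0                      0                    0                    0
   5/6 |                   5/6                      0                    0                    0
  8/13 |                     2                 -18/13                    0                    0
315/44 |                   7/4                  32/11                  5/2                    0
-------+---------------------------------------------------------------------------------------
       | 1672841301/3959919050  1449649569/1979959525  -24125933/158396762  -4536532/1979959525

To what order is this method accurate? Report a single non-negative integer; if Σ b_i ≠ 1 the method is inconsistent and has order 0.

3

b = (1672841301/3959919050, 1449649569/1979959525, -24125933/158396762, -4536532/1979959525)
c = (0, 5/6, 8/13, 315/44)
Ac = (0, 0, -15/13, 1700/429)
Σ b_i: 1672841301/3959919050·1 + 1449649569/1979959525·1 + (-24125933/158396762)·1 + (-4536532/1979959525)·1 = 1 ✓
b·c: 1449649569/1979959525·5/6 + (-24125933/158396762)·8/13 + (-4536532/1979959525)·315/44 = 1/2 ✓
b·c²: 1449649569/1979959525·25/36 + (-24125933/158396762)·64/169 + (-4536532/1979959525)·99225/1936 = 1/3 ✓
b·Ac: (-24125933/158396762)·(-15/13) + (-4536532/1979959525)·1700/429 = 1/6 ✓
b·c³: 1449649569/1979959525·125/216 + (-24125933/158396762)·512/2197 + (-4536532/1979959525)·31255875/85184 = -737947867273/1630853061552 ≠ 1/4 ⇒ order 3.
b·(c∘Ac): (-24125933/158396762)·(-120/169) + (-4536532/1979959525)·44625/1573 = 3417480/79198381 ≠ 1/8
b·Ac²: (-24125933/158396762)·(-25/26) + (-4536532/1979959525)·49640/16731 = 25881851137/185324211540 ≠ 1/12
b·A²c: (-4536532/1979959525)·(-75/26) = 523446/79198381 ≠ 1/24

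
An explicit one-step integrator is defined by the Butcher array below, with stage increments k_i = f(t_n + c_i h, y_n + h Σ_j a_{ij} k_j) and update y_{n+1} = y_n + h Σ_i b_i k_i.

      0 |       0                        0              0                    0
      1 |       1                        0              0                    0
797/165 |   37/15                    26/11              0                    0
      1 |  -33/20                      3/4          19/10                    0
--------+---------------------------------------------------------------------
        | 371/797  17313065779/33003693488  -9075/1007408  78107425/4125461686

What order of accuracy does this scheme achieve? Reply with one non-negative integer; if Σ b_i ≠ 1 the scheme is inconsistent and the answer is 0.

3

b = (371/797, 17313065779/33003693488, -9075/1007408, 78107425/4125461686)
c = (0, 1, 797/165, 1)
Ac = (0, 0, 26/11, 32761/3300)
Σ b_i: 371/797·1 + 17313065779/33003693488·1 + (-9075/1007408)·1 + 78107425/4125461686·1 = 1 ✓
b·c: 17313065779/33003693488·1 + (-9075/1007408)·797/165 + 78107425/4125461686·1 = 1/2 ✓
b·c²: 17313065779/33003693488·1 + (-9075/1007408)·635209/27225 + 78107425/4125461686·1 = 1/3 ✓
b·Ac: (-9075/1007408)·26/11 + 78107425/4125461686·32761/3300 = 1/6 ✓
b·c³: 17313065779/33003693488·1 + (-9075/1007408)·506261573/4492125 + 78107425/4125461686·1 = -467/990 ≠ 1/4 ⇒ order 3.
b·(c∘Ac): (-9075/1007408)·20722/1815 + 78107425/4125461686·32761/3300 = 407/4782 ≠ 1/8
b·Ac²: (-9075/1007408)·26/11 + 78107425/4125461686·24546317/544500 = 26991617/32433390 ≠ 1/12
b·A²c: 78107425/4125461686·247/55 = 350773345/4125461686 ≠ 1/24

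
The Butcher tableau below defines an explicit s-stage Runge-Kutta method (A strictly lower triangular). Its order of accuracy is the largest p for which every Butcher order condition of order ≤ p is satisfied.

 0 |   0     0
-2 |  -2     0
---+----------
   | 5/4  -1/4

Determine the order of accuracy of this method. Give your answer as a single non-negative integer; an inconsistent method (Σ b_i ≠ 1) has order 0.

2

b = (5/4, -1/4)
c = (0, -2)
Σ b_i: 5/4·1 + (-1/4)·1 = 1 ✓
b·c: (-1/4)·(-2) = 1/2 ✓; 2 stages ⇒ order 2.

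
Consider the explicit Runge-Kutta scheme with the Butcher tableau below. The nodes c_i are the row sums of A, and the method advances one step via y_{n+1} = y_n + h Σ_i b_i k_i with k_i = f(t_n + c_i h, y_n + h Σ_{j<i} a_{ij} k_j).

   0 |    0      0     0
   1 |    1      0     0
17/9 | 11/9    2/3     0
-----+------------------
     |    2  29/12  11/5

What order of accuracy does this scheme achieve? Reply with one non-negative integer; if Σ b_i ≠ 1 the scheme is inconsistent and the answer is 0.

0

b = (2, 29/12, 11/5)
c = (0, 1, 17/9)
Ac = (0, 0, 2/3)
Σ b_i: 2·1 + 29/12·1 + 11/5·1 = 397/60 ≠ 1 ⇒ order 0.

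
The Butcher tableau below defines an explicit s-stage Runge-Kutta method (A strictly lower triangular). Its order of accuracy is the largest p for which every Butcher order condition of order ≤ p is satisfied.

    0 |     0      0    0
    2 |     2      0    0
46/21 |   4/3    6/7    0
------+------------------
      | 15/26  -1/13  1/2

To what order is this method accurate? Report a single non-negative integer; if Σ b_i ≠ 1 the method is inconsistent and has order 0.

1

b = (15/26, -1/13, 1/2)
c = (0, 2, 46/21)
Ac = (0, 0, 12/7)
Σ b_i: 15/26·1 + (-1/13)·1 + 1/2·1 = 1 ✓
b·c: (-1/13)·2 + 1/2·46/21 = 257/273 ≠ 1/2 ⇒ order 1.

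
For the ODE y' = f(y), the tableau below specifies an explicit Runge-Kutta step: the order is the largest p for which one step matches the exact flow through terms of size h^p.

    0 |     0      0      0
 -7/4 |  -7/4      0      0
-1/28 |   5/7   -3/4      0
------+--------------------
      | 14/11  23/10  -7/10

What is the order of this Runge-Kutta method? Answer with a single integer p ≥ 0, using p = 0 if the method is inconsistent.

b = (14/11, 23/10, -7/10)
c = (0, -7/4, -1/28)
Ac = (0, 0, 21/16)
Σ b_i: 14/11·1 + 23/10·1 + (-7/10)·1 = 158/55 ≠ 1 ⇒ order 0.

0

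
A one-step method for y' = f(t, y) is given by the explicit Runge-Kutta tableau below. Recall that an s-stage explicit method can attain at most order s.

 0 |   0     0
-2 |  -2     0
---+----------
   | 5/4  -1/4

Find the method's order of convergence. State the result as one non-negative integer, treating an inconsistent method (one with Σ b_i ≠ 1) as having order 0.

b = (5/4, -1/4)
c = (0, -2)
Σ b_i: 5/4·1 + (-1/4)·1 = 1 ✓
b·c: (-1/4)·(-2) = 1/2 ✓; 2 stages ⇒ order 2.

2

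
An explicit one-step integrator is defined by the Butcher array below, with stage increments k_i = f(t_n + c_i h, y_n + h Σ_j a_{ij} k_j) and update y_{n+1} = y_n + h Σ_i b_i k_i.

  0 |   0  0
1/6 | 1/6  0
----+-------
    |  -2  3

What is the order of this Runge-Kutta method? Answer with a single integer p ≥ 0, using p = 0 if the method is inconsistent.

b = (-2, 3)
c = (0, 1/6)
Σ b_i: (-2)·1 + 3·1 = 1 ✓
b·c: 3·1/6 = 1/2 ✓; 2 stages ⇒ order 2.

2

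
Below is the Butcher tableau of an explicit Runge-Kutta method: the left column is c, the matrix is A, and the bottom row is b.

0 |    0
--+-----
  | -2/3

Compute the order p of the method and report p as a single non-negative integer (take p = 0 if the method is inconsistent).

b = (-2/3)
c = (0)
Σ b_i: (-2/3)·1 = -2/3 ≠ 1 ⇒ order 0.

0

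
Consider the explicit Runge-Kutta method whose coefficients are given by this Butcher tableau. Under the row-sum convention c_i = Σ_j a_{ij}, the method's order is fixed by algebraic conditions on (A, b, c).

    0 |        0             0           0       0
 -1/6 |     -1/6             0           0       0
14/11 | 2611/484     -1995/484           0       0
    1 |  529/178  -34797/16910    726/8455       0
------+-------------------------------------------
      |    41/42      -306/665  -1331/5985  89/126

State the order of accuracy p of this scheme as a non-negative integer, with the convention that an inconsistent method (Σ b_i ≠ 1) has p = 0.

b = (41/42, -306/665, -1331/5985, 89/126)
c = (0, -1/6, 14/11, 1)
Ac = (0, 0, 665/968, 161/356)
Σ b_i: 41/42·1 + (-306/665)·1 + (-1331/5985)·1 + 89/126·1 = 1 ✓
b·c: (-306/665)·(-1/6) + (-1331/5985)·14/11 + 89/126·1 = 1/2 ✓
b·c²: (-306/665)·1/36 + (-1331/5985)·196/121 + 89/126·1 = 1/3 ✓
b·Ac: (-1331/5985)·665/968 + 89/126·161/356 = 1/6 ✓
b·c³: (-306/665)·(-1/216) + (-1331/5985)·2744/1331 + 89/126·1 = 1/4 ✓
b·(c∘Ac): (-1331/5985)·4655/5324 + 89/126·161/356 = 1/8 ✓
b·Ac²: (-1331/5985)·(-665/5808) + 89/126·175/2136 = 1/12 ✓
b·A²c: 89/126·21/356 = 1/24 ✓; 4 stages ⇒ order 4.

4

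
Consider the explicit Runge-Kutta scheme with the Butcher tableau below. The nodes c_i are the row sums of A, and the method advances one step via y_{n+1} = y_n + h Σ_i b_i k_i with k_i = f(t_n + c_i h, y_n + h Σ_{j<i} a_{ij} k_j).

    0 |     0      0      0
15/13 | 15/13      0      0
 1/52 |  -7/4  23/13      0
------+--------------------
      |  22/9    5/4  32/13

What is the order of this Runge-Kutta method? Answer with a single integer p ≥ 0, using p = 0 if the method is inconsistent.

b = (22/9, 5/4, 32/13)
c = (0, 15/13, 1/52)
Ac = (0, 0, 345/169)
Σ b_i: 22/9·1 + 5/4·1 + 32/13·1 = 2881/468 ≠ 1 ⇒ order 0.

0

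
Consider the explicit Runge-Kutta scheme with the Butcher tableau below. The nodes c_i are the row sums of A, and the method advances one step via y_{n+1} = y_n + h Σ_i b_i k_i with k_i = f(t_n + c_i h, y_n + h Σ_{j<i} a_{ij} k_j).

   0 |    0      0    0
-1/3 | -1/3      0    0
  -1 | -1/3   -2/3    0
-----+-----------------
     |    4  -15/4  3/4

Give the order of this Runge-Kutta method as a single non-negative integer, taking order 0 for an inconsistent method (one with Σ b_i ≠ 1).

3

b = (4, -15/4, 3/4)
c = (0, -1/3, -1)
Ac = (0, 0, 2/9)
Σ b_i: 4·1 + (-15/4)·1 + 3/4·1 = 1 ✓
b·c: (-15/4)·(-1/3) + 3/4·(-1) = 1/2 ✓
b·c²: (-15/4)·1/9 + 3/4·1 = 1/3 ✓
b·Ac: 3/4·2/9 = 1/6 ✓; 3 stages ⇒ order 3.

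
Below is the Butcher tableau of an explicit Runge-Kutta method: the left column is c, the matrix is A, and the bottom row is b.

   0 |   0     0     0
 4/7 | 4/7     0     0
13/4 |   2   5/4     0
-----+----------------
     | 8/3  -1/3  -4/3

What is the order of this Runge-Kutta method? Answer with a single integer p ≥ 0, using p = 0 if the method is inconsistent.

1

b = (8/3, -1/3, -4/3)
c = (0, 4/7, 13/4)
Ac = (0, 0, 5/7)
Σ b_i: 8/3·1 + (-1/3)·1 + (-4/3)·1 = 1 ✓
b·c: (-1/3)·4/7 + (-4/3)·13/4 = -95/21 ≠ 1/2 ⇒ order 1.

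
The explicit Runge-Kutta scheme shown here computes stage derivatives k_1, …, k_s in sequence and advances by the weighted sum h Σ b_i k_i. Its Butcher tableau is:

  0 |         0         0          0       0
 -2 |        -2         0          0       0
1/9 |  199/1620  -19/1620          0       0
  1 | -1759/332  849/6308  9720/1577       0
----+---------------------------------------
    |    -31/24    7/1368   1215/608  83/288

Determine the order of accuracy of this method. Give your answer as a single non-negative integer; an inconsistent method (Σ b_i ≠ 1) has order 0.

4

b = (-31/24, 7/1368, 1215/608, 83/288)
c = (0, -2, 1/9, 1)
Ac = (0, 0, 19/810, 69/166)
Σ b_i: (-31/24)·1 + 7/1368·1 + 1215/608·1 + 83/288·1 = 1 ✓
b·c: 7/1368·(-2) + 1215/608·1/9 + 83/288·1 = 1/2 ✓
b·c²: 7/1368·4 + 1215/608·1/81 + 83/288·1 = 1/3 ✓
b·Ac: 1215/608·19/810 + 83/288·69/166 = 1/6 ✓
b·c³: 7/1368·(-8) + 1215/608·1/729 + 83/288·1 = 1/4 ✓
b·(c∘Ac): 1215/608·19/7290 + 83/288·69/166 = 1/8 ✓
b·Ac²: 1215/608·(-19/405) + 83/288·51/83 = 1/12 ✓
b·A²c: 83/288·12/83 = 1/24 ✓; 4 stages ⇒ order 4.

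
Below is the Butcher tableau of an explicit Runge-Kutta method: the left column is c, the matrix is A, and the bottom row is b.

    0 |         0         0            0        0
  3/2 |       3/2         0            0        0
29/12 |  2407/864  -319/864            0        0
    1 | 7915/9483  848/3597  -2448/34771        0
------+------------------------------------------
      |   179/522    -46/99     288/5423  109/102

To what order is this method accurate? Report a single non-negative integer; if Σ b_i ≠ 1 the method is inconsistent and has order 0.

4

b = (179/522, -46/99, 288/5423, 109/102)
c = (0, 3/2, 29/12, 1)
Ac = (0, 0, -319/576, 20/109)
Σ b_i: 179/522·1 + (-46/99)·1 + 288/5423·1 + 109/102·1 = 1 ✓
b·c: (-46/99)·3/2 + 288/5423·29/12 + 109/102·1 = 1/2 ✓
b·c²: (-46/99)·9/4 + 288/5423·841/144 + 109/102·1 = 1/3 ✓
b·Ac: 288/5423·(-319/576) + 109/102·20/109 = 1/6 ✓
b·c³: (-46/99)·27/8 + 288/5423·24389/1728 + 109/102·1 = 1/4 ✓
b·(c∘Ac): 288/5423·(-9251/6912) + 109/102·20/109 = 1/8 ✓
b·Ac²: 288/5423·(-319/384) + 109/102·13/109 = 1/12 ✓
b·A²c: 109/102·17/436 = 1/24 ✓; 4 stages ⇒ order 4.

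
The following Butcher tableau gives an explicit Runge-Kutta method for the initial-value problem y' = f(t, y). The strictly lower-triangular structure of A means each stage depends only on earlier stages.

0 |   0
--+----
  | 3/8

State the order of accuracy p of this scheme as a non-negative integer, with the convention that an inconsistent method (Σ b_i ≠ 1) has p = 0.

0

b = (3/8)
c = (0)
Σ b_i: 3/8·1 = 3/8 ≠ 1 ⇒ order 0.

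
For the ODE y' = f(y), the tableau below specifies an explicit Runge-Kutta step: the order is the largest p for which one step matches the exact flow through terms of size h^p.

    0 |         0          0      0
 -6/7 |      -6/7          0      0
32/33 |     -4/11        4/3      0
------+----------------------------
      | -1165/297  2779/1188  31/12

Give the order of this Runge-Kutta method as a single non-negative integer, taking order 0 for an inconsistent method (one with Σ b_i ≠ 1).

2

b = (-1165/297, 2779/1188, 31/12)
c = (0, -6/7, 32/33)
Ac = (0, 0, -8/7)
Σ b_i: (-1165/297)·1 + 2779/1188·1 + 31/12·1 = 1 ✓
b·c: 2779/1188·(-6/7) + 31/12·32/33 = 1/2 ✓
b·c²: 2779/1188·36/49 + 31/12·1024/1089 = 94855/22869 ≠ 1/3 ⇒ order 2.
b·Ac: 31/12·(-8/7) = -62/21 ≠ 1/6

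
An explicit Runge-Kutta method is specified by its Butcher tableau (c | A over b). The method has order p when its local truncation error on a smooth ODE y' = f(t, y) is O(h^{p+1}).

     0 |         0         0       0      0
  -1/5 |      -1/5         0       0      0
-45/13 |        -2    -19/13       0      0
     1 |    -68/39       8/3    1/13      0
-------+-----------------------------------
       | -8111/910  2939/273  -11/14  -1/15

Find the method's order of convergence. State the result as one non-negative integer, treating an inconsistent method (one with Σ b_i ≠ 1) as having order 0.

b = (-8111/910, 2939/273, -11/14, -1/15)
c = (0, -1/5, -45/13, 1)
Ac = (0, 0, 19/65, -2027/2535)
Σ b_i: (-8111/910)·1 + 2939/273·1 + (-11/14)·1 + (-1/15)·1 = 1 ✓
b·c: 2939/273·(-1/5) + (-11/14)·(-45/13) + (-1/15)·1 = 1/2 ✓
b·c²: 2939/273·1/25 + (-11/14)·2025/169 + (-1/15)·1 = -535347/59150 ≠ 1/3 ⇒ order 2.
b·Ac: (-11/14)·19/65 + (-1/15)·(-2027/2535) = -93887/532350 ≠ 1/6

2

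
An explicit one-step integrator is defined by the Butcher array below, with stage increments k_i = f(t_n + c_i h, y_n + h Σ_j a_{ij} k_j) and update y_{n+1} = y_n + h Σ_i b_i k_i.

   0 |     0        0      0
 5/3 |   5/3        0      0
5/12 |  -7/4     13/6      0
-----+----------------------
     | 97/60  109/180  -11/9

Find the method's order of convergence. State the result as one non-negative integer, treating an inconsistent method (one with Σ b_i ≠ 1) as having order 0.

2

b = (97/60, 109/180, -11/9)
c = (0, 5/3, 5/12)
Ac = (0, 0, 65/18)
Σ b_i: 97/60·1 + 109/180·1 + (-11/9)·1 = 1 ✓
b·c: 109/180·5/3 + (-11/9)·5/12 = 1/2 ✓
b·c²: 109/180·25/9 + (-11/9)·25/144 = 635/432 ≠ 1/3 ⇒ order 2.
b·Ac: (-11/9)·65/18 = -715/162 ≠ 1/6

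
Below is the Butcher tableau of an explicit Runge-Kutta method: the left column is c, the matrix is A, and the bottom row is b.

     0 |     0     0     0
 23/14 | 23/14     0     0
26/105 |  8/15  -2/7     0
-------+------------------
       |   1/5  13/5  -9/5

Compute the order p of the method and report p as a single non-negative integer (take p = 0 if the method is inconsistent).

b = (1/5, 13/5, -9/5)
c = (0, 23/14, 26/105)
Ac = (0, 0, -23/49)
Σ b_i: 1/5·1 + 13/5·1 + (-9/5)·1 = 1 ✓
b·c: 13/5·23/14 + (-9/5)·26/105 = 1339/350 ≠ 1/2 ⇒ order 1.

1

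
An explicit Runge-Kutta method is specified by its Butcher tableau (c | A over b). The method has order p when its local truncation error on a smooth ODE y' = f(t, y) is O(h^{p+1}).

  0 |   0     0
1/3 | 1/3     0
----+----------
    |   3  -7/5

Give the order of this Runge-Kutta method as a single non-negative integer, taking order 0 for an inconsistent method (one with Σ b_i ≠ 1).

b = (3, -7/5)
c = (0, 1/3)
Σ b_i: 3·1 + (-7/5)·1 = 8/5 ≠ 1 ⇒ order 0.

0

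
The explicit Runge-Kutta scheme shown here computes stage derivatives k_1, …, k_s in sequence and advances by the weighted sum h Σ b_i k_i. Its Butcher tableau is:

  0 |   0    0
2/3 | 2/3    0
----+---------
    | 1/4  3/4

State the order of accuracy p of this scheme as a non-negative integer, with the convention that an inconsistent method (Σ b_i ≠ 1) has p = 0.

b = (1/4, 3/4)
c = (0, 2/3)
Σ b_i: 1/4·1 + 3/4·1 = 1 ✓
b·c: 3/4·2/3 = 1/2 ✓; 2 stages ⇒ order 2.

2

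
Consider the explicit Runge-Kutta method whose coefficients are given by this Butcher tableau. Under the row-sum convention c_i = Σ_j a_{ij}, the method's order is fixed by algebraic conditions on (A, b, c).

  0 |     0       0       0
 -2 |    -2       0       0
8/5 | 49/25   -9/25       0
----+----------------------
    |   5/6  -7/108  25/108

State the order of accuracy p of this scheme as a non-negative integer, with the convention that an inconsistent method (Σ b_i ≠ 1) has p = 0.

b = (5/6, -7/108, 25/108)
c = (0, -2, 8/5)
Ac = (0, 0, 18/25)
Σ b_i: 5/6·1 + (-7/108)·1 + 25/108·1 = 1 ✓
b·c: (-7/108)·(-2) + 25/108·8/5 = 1/2 ✓
b·c²: (-7/108)·4 + 25/108·64/25 = 1/3 ✓
b·Ac: 25/108·18/25 = 1/6 ✓; 3 stages ⇒ order 3.

3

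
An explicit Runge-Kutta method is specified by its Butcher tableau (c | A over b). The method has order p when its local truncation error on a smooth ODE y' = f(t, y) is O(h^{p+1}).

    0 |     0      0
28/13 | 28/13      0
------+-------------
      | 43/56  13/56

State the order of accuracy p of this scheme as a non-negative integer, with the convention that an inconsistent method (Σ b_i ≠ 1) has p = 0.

2

b = (43/56, 13/56)
c = (0, 28/13)
Σ b_i: 43/56·1 + 13/56·1 = 1 ✓
b·c: 13/56·28/13 = 1/2 ✓; 2 stages ⇒ order 2.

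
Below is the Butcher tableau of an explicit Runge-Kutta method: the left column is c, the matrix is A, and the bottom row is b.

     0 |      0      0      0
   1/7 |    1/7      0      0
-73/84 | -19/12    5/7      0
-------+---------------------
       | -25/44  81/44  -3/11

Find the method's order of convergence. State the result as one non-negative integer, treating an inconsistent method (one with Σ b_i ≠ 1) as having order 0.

b = (-25/44, 81/44, -3/11)
c = (0, 1/7, -73/84)
Ac = (0, 0, 5/49)
Σ b_i: (-25/44)·1 + 81/44·1 + (-3/11)·1 = 1 ✓
b·c: 81/44·1/7 + (-3/11)·(-73/84) = 1/2 ✓
b·c²: 81/44·1/49 + (-3/11)·5329/7056 = -4357/25872 ≠ 1/3 ⇒ order 2.
b·Ac: (-3/11)·5/49 = -15/539 ≠ 1/6

2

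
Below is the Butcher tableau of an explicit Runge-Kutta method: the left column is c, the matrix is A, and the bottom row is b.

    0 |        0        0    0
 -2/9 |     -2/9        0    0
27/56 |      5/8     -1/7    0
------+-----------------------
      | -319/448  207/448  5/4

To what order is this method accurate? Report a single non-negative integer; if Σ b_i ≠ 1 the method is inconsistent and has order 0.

2

b = (-319/448, 207/448, 5/4)
c = (0, -2/9, 27/56)
Ac = (0, 0, 2/63)
Σ b_i: (-319/448)·1 + 207/448·1 + 5/4·1 = 1 ✓
b·c: 207/448·(-2/9) + 5/4·27/56 = 1/2 ✓
b·c²: 207/448·4/81 + 5/4·729/3136 = 35381/112896 ≠ 1/3 ⇒ order 2.
b·Ac: 5/4·2/63 = 5/126 ≠ 1/6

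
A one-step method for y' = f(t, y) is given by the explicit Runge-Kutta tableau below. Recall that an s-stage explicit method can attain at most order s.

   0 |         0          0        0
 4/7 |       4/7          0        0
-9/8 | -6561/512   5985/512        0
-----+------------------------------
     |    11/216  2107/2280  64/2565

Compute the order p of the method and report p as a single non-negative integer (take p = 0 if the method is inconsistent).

3

b = (11/216, 2107/2280, 64/2565)
c = (0, 4/7, -9/8)
Ac = (0, 0, 855/128)
Σ b_i: 11/216·1 + 2107/2280·1 + 64/2565·1 = 1 ✓
b·c: 2107/2280·4/7 + 64/2565·(-9/8) = 1/2 ✓
b·c²: 2107/2280·16/49 + 64/2565·81/64 = 1/3 ✓
b·Ac: 64/2565·855/128 = 1/6 ✓; 3 stages ⇒ order 3.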